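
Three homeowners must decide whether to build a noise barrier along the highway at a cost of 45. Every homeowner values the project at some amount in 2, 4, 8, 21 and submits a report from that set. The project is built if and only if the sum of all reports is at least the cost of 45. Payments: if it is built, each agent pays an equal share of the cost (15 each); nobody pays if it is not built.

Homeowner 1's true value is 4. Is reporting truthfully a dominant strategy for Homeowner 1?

Consider the case where Homeowner 2 reports 21 and Homeowner 3 reports 21.
Truthful report 4: project built, pays 15, utility 4 - 15 = -11.
Report 2 instead: project not built, utility 0.
Since 0 > -11, reporting 2 is strictly better here, so truthful reporting is not dominant.

No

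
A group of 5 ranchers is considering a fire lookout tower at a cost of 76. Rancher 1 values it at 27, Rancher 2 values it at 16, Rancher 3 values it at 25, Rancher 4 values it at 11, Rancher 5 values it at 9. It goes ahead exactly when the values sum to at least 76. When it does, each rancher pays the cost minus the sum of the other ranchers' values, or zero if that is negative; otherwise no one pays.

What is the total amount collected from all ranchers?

32

Total value 88 ≥ cost 76, so it is built.
Rancher 1: others sum to 61; max(0, 76 - 61) = 15.
Rancher 2: others sum to 72; max(0, 76 - 72) = 4.
Rancher 3: others sum to 63; max(0, 76 - 63) = 13.
Rancher 4: others sum to 77; max(0, 76 - 77) = 0.
Rancher 5: others sum to 79; max(0, 76 - 79) = 0.
Total collected = 15 + 4 + 13 + 0 + 0 = 32.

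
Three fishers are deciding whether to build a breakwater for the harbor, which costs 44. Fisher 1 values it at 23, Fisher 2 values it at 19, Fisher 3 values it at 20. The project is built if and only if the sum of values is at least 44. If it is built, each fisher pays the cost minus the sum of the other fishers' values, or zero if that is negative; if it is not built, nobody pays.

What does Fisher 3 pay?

Total value 62 ≥ cost 44, so the project is built.
The other fishers' values sum to 42.
Cost minus that sum is 44 - 42 = 2.

2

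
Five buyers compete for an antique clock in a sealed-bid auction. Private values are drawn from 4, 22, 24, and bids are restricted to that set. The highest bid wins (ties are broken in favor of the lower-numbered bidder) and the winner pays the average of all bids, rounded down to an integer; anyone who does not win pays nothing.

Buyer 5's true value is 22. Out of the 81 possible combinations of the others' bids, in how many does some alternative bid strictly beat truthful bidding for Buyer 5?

Others bid (4, 4, 4, 22): truth gives 0; bid 24 gives 11 > 0. Violating.
Others bid (4, 4, 22, 4): truth gives 0; bid 24 gives 11 > 0. Violating.
Others bid (4, 4, 22, 22): truth gives 0; bid 24 gives 7 > 0. Violating.
Others bid (4, 22, 4, 4): truth gives 0; bid 24 gives 11 > 0. Violating.
Others bid (4, 4, 4, 4): truth gives 15; no alternative beats it.
Others bid (4, 4, 4, 24): truth gives 0; no alternative beats it.
(Checking all 81 profiles: 14 have a profitable deviation, 67 do not.)

14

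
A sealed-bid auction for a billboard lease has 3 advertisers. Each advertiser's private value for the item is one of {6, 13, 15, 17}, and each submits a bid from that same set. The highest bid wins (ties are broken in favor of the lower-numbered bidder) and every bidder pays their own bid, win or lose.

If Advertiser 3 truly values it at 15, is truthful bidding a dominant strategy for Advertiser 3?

Consider the case where Advertiser 1 bids 6 and Advertiser 2 bids 6.
Truthful bid 15: wins, pays 15, utility 15 - 15 = 0.
Bid 13 instead: wins, pays 13, utility 15 - 13 = 2.
Since 2 > 0, bidding 13 is strictly better here, so truthful bidding is not dominant.

No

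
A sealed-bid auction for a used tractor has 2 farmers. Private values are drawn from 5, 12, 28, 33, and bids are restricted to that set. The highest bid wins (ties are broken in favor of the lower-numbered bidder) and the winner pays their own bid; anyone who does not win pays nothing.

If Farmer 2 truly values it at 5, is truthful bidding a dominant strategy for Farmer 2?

Yes

Check each profile of the others' bids and compare truth against every alternative bid.
Others bid (5): truth gives 0, best alternative gives -7.
Others bid (12): truth gives 0, best alternative gives 0.
Others bid (28): truth gives 0, best alternative gives 0.
Others bid (33): truth gives 0, best alternative gives 0.
In every case the truthful bid is at least as good as any alternative, so it is a dominant strategy.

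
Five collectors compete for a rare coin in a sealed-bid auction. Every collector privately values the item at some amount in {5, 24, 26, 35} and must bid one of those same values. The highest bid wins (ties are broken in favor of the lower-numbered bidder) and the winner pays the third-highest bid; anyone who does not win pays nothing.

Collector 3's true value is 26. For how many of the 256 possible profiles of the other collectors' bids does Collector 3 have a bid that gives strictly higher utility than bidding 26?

32

Others bid (5, 5, 5, 35): truth gives 0; bid 35 gives 21 > 0. Violating.
Others bid (5, 5, 24, 35): truth gives 0; bid 35 gives 2 > 0. Violating.
Others bid (5, 5, 35, 5): truth gives 0; bid 35 gives 21 > 0. Violating.
Others bid (5, 5, 35, 24): truth gives 0; bid 35 gives 2 > 0. Violating.
Others bid (5, 5, 5, 5): truth gives 21; no alternative beats it.
Others bid (5, 5, 5, 24): truth gives 21; no alternative beats it.
(Checking all 256 profiles: 32 have a profitable deviation, 224 do not.)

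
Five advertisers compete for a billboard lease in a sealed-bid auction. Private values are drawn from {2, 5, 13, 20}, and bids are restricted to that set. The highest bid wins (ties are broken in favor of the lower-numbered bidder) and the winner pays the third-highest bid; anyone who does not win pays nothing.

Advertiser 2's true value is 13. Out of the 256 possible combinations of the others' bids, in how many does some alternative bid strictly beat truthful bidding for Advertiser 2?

Others bid (2, 2, 2, 20): truth gives 0; bid 20 gives 11 > 0. Violating.
Others bid (2, 2, 5, 20): truth gives 0; bid 20 gives 8 > 0. Violating.
Others bid (2, 2, 20, 2): truth gives 0; bid 20 gives 11 > 0. Violating.
Others bid (2, 2, 20, 5): truth gives 0; bid 20 gives 8 > 0. Violating.
Others bid (2, 2, 2, 2): truth gives 11; no alternative beats it.
Others bid (2, 2, 2, 5): truth gives 11; no alternative beats it.
(Checking all 256 profiles: 32 have a profitable deviation, 224 do not.)

32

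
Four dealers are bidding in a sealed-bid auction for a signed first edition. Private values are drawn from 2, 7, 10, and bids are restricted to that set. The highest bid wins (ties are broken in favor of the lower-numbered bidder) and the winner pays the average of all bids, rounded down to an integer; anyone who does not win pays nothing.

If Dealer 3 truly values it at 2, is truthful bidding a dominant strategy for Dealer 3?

Yes

Check each profile of the others' bids and compare truth against every alternative bid.
Others bid (2, 2, 7): truth gives 0, best alternative gives -2.
Others bid (2, 2, 2): truth gives 0, best alternative gives -1.
Others bid (2, 2, 10): truth gives 0, best alternative gives 0.
Others bid (2, 7, 2): truth gives 0, best alternative gives 0.
Others bid (2, 7, 7): truth gives 0, best alternative gives 0.
Others bid (2, 7, 10): truth gives 0, best alternative gives 0.
(Remaining 21 profiles checked similarly; truth is weakly best in each.)
In every case the truthful bid is at least as good as any alternative, so it is a dominant strategy.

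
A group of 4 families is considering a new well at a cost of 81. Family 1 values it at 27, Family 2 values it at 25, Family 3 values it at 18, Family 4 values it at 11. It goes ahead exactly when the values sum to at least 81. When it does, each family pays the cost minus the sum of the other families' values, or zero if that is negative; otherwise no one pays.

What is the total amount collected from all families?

81

Total value 81 ≥ cost 81, so it is built.
Family 1: others sum to 54; max(0, 81 - 54) = 27.
Family 2: others sum to 56; max(0, 81 - 56) = 25.
Family 3: others sum to 63; max(0, 81 - 63) = 18.
Family 4: others sum to 70; max(0, 81 - 70) = 11.
Total collected = 27 + 25 + 18 + 11 = 81.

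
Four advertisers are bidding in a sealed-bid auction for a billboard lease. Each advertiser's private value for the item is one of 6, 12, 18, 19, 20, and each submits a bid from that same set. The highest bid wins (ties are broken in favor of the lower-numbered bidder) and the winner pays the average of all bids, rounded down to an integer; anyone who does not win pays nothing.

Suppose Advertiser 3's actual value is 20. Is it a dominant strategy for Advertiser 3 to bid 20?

No

Consider the case where Advertiser 1 bids 6, Advertiser 2 bids 6 and Advertiser 4 bids 6.
Truthful bid 20: wins, pays 9, utility 20 - 9 = 11.
Bid 12 instead: wins, pays 7, utility 20 - 7 = 13.
Since 13 > 11, bidding 12 is strictly better here, so truthful bidding is not dominant.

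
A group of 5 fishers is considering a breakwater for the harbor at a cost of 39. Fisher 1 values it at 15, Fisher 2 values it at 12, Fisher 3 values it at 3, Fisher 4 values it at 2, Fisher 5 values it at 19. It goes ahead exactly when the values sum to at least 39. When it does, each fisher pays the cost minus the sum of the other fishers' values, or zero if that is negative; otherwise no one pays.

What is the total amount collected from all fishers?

Total value 51 ≥ cost 39, so it is built.
Fisher 1: others sum to 36; max(0, 39 - 36) = 3.
Fisher 2: others sum to 39; max(0, 39 - 39) = 0.
Fisher 3: others sum to 48; max(0, 39 - 48) = 0.
Fisher 4: others sum to 49; max(0, 39 - 49) = 0.
Fisher 5: others sum to 32; max(0, 39 - 32) = 7.
Total collected = 3 + 0 + 0 + 0 + 7 = 10.

10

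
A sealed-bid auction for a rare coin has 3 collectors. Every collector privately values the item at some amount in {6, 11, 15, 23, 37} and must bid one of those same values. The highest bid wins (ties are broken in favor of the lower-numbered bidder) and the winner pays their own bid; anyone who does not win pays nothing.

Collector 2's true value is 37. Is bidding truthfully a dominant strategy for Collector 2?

No

Consider the case where Collector 1 bids 6 and Collector 3 bids 6.
Truthful bid 37: wins, pays 37, utility 37 - 37 = 0.
Bid 11 instead: wins, pays 11, utility 37 - 11 = 26.
Since 26 > 0, bidding 11 is strictly better here, so truthful bidding is not dominant.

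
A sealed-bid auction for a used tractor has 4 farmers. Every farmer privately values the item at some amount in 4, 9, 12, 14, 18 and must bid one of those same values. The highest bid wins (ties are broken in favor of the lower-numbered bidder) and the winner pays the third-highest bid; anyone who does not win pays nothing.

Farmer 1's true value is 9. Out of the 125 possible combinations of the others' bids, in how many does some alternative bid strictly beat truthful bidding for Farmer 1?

Others bid (4, 4, 12): truth gives 0; bid 12 gives 5 > 0. Violating.
Others bid (4, 4, 14): truth gives 0; bid 14 gives 5 > 0. Violating.
Others bid (4, 4, 18): truth gives 0; bid 18 gives 5 > 0. Violating.
Others bid (4, 12, 4): truth gives 0; bid 12 gives 5 > 0. Violating.
Others bid (4, 4, 4): truth gives 5; no alternative beats it.
Others bid (4, 4, 9): truth gives 5; no alternative beats it.
(Checking all 125 profiles: 9 have a profitable deviation, 116 do not.)

9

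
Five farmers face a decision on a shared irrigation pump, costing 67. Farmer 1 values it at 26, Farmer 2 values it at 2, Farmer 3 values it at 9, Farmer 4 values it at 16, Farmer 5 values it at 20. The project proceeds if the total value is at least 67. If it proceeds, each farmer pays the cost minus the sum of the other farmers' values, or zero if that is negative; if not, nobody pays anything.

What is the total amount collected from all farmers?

Total value 73 ≥ cost 67, so it is built.
Farmer 1: others sum to 47; max(0, 67 - 47) = 20.
Farmer 2: others sum to 71; max(0, 67 - 71) = 0.
Farmer 3: others sum to 64; max(0, 67 - 64) = 3.
Farmer 4: others sum to 57; max(0, 67 - 57) = 10.
Farmer 5: others sum to 53; max(0, 67 - 53) = 14.
Total collected = 20 + 0 + 3 + 10 + 14 = 47.

47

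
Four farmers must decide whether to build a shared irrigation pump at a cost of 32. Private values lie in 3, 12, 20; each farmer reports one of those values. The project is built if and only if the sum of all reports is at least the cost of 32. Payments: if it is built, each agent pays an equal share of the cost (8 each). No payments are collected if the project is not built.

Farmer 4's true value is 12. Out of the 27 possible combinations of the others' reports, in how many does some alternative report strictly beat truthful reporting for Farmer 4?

3

Others report (3, 3, 12): truth gives 0; report 20 gives 4 > 0. Violating.
Others report (3, 12, 3): truth gives 0; report 20 gives 4 > 0. Violating.
Others report (12, 3, 3): truth gives 0; report 20 gives 4 > 0. Violating.
Others report (3, 3, 3): truth gives 0; no alternative beats it.
Others report (3, 3, 20): truth gives 4; no alternative beats it.
(Checking all 27 profiles: 3 have a profitable deviation, 24 do not.)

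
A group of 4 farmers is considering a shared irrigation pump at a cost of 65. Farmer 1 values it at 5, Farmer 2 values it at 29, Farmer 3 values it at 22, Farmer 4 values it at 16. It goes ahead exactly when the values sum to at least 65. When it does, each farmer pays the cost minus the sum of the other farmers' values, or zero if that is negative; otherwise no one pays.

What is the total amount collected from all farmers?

Total value 72 ≥ cost 65, so it is built.
Farmer 1: others sum to 67; max(0, 65 - 67) = 0.
Farmer 2: others sum to 43; max(0, 65 - 43) = 22.
Farmer 3: others sum to 50; max(0, 65 - 50) = 15.
Farmer 4: others sum to 56; max(0, 65 - 56) = 9.
Total collected = 0 + 22 + 15 + 9 = 46.

46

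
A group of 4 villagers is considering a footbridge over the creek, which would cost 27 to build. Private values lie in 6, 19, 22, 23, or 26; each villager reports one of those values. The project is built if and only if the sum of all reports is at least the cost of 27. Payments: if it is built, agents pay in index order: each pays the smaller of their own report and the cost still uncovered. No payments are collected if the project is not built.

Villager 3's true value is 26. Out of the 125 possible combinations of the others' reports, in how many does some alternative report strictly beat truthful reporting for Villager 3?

Others report (6, 6, 19): truth gives 11; report 6 gives 20 > 11. Violating.
Others report (6, 6, 22): truth gives 11; report 6 gives 20 > 11. Violating.
Others report (6, 6, 23): truth gives 11; report 6 gives 20 > 11. Violating.
Others report (6, 6, 26): truth gives 11; report 6 gives 20 > 11. Violating.
Others report (6, 6, 6): truth gives 11; no alternative beats it.
Others report (6, 19, 6): truth gives 24; no alternative beats it.
(Checking all 125 profiles: 4 have a profitable deviation, 121 do not.)

4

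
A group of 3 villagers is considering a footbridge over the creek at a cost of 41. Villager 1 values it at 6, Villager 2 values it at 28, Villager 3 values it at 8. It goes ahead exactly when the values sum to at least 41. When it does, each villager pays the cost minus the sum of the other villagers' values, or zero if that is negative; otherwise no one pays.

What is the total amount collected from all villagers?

39

Total value 42 ≥ cost 41, so it is built.
Villager 1: others sum to 36; max(0, 41 - 36) = 5.
Villager 2: others sum to 14; max(0, 41 - 14) = 27.
Villager 3: others sum to 34; max(0, 41 - 34) = 7.
Total collected = 5 + 27 + 7 = 39.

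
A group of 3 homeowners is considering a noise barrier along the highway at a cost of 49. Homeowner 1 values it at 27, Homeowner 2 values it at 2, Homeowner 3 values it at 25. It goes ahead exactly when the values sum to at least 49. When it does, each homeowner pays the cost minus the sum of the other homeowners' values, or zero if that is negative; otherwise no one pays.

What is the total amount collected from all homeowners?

42

Total value 54 ≥ cost 49, so it is built.
Homeowner 1: others sum to 27; max(0, 49 - 27) = 22.
Homeowner 2: others sum to 52; max(0, 49 - 52) = 0.
Homeowner 3: others sum to 29; max(0, 49 - 29) = 20.
Total collected = 22 + 0 + 20 = 42.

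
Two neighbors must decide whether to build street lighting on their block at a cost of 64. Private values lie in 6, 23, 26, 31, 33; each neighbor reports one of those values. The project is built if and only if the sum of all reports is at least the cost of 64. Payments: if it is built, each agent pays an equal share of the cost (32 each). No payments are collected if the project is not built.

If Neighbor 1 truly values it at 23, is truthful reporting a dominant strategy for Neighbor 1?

Check each profile of the others' reports and compare truth against every alternative report.
Others report (6): truth gives 0, best alternative gives 0.
Others report (23): truth gives 0, best alternative gives 0.
Others report (26): truth gives 0, best alternative gives 0.
Others report (31): truth gives 0, best alternative gives 0.
Others report (33): truth gives 0, best alternative gives 0.
In every case the truthful report is at least as good as any alternative, so it is a dominant strategy.

Yes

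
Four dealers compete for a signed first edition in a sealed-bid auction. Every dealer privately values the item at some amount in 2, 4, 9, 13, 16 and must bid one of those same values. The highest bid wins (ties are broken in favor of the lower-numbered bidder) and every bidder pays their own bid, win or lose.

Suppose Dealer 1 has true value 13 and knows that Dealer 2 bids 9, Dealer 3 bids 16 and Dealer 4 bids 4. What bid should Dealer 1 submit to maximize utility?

Bid 2: loses but pays 2, utility -2.
Bid 4: loses but pays 4, utility -4.
Bid 9: loses but pays 9, utility -9.
Bid 13: loses but pays 13, utility -13.
Bid 16: wins, pays 16, utility 13 - 16 = -3.
The best choice is 2 with utility -2.

2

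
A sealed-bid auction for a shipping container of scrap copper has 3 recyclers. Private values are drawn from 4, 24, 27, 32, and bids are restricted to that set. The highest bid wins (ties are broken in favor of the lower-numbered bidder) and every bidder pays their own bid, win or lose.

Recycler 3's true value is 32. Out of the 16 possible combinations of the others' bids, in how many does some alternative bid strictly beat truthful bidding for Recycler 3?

11

Others bid (4, 4): truth gives 0; bid 24 gives 8 > 0. Violating.
Others bid (4, 24): truth gives 0; bid 27 gives 5 > 0. Violating.
Others bid (4, 32): truth gives -32; bid 4 gives -4 > -32. Violating.
Others bid (24, 4): truth gives 0; bid 27 gives 5 > 0. Violating.
Others bid (4, 27): truth gives 0; no alternative beats it.
Others bid (24, 27): truth gives 0; no alternative beats it.
(Checking all 16 profiles: 11 have a profitable deviation, 5 do not.)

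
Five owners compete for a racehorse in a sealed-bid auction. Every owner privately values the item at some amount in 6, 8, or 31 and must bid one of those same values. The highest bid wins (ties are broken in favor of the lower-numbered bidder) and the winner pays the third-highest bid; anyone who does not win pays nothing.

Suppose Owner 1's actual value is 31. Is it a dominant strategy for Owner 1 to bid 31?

Yes

Check each profile of the others' bids and compare truth against every alternative bid.
Others bid (6, 6, 6, 31): truth gives 25, best alternative gives 0.
Others bid (6, 6, 31, 6): truth gives 25, best alternative gives 0.
Others bid (6, 31, 6, 6): truth gives 25, best alternative gives 0.
Others bid (31, 6, 6, 6): truth gives 25, best alternative gives 0.
Others bid (6, 6, 8, 31): truth gives 23, best alternative gives 0.
Others bid (6, 6, 31, 8): truth gives 23, best alternative gives 0.
(Remaining 75 profiles checked similarly; truth is weakly best in each.)
In every case the truthful bid is at least as good as any alternative, so it is a dominant strategy.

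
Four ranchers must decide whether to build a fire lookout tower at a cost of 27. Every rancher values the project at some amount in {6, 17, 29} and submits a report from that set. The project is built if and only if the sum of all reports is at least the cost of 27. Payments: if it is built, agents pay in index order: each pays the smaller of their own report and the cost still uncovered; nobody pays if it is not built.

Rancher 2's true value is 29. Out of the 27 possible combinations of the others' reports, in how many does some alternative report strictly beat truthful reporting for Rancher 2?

Others report (6, 6, 6): truth gives 8; report 17 gives 12 > 8. Violating.
Others report (6, 6, 17): truth gives 8; report 6 gives 23 > 8. Violating.
Others report (6, 6, 29): truth gives 8; report 6 gives 23 > 8. Violating.
Others report (6, 17, 6): truth gives 8; report 6 gives 23 > 8. Violating.
Others report (29, 6, 6): truth gives 29; no alternative beats it.
Others report (29, 6, 17): truth gives 29; no alternative beats it.
(Checking all 27 profiles: 18 have a profitable deviation, 9 do not.)

18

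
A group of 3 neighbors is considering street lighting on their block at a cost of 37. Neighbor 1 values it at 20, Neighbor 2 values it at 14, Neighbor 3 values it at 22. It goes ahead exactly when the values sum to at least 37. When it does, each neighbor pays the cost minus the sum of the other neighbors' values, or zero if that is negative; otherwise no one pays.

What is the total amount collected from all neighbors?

Total value 56 ≥ cost 37, so it is built.
Neighbor 1: others sum to 36; max(0, 37 - 36) = 1.
Neighbor 2: others sum to 42; max(0, 37 - 42) = 0.
Neighbor 3: others sum to 34; max(0, 37 - 34) = 3.
Total collected = 1 + 0 + 3 = 4.

4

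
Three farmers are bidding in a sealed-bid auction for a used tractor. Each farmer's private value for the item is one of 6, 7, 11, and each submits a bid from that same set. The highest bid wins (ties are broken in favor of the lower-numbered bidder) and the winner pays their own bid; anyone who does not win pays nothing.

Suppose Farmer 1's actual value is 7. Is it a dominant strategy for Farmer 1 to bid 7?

Consider the case where Farmer 2 bids 6 and Farmer 3 bids 6.
Truthful bid 7: wins, pays 7, utility 7 - 7 = 0.
Bid 6 instead: wins, pays 6, utility 7 - 6 = 1.
Since 1 > 0, bidding 6 is strictly better here, so truthful bidding is not dominant.

No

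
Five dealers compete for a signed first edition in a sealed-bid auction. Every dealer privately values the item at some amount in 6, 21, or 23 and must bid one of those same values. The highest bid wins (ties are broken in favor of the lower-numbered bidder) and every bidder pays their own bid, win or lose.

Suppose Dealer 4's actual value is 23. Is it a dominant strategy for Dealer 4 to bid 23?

No

Consider the case where Dealer 1 bids 6, Dealer 2 bids 6, Dealer 3 bids 6 and Dealer 5 bids 6.
Truthful bid 23: wins, pays 23, utility 23 - 23 = 0.
Bid 21 instead: wins, pays 21, utility 23 - 21 = 2.
Since 2 > 0, bidding 21 is strictly better here, so truthful bidding is not dominant.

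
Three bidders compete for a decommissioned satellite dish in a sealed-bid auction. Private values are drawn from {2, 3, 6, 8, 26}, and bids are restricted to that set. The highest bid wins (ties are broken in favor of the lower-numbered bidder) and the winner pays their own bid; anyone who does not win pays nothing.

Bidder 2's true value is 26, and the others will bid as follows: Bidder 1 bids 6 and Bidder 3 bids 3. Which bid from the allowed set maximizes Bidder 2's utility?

Bid 2: loses, pays 0, utility 0.
Bid 3: loses, pays 0, utility 0.
Bid 6: loses, pays 0, utility 0.
Bid 8: wins, pays 8, utility 26 - 8 = 18.
Bid 26: wins, pays 26, utility 26 - 26 = 0.
The best choice is 8 with utility 18.

8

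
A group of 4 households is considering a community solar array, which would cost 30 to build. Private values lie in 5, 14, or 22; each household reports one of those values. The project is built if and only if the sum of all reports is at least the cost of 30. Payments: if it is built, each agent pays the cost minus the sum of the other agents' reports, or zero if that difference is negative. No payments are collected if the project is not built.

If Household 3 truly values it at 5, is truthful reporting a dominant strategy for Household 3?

Yes

Check each profile of the others' reports and compare truth against every alternative report.
Others report (5, 5, 14): truth gives 0, best alternative gives -1.
Others report (5, 14, 5): truth gives 0, best alternative gives -1.
Others report (14, 5, 5): truth gives 0, best alternative gives -1.
Others report (5, 5, 22): truth gives 5, best alternative gives 5.
Others report (5, 14, 14): truth gives 5, best alternative gives 5.
Others report (5, 14, 22): truth gives 5, best alternative gives 5.
(Remaining 21 profiles checked similarly; truth is weakly best in each.)
In every case the truthful report is at least as good as any alternative, so it is a dominant strategy.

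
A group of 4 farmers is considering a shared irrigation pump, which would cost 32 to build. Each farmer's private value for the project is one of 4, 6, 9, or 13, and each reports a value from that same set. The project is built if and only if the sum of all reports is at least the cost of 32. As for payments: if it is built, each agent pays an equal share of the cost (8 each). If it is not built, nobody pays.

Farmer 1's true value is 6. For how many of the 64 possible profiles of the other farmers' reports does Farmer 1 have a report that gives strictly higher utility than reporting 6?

Others report (4, 9, 13): truth gives -2; report 4 gives 0 > -2. Violating.
Others report (4, 13, 9): truth gives -2; report 4 gives 0 > -2. Violating.
Others report (9, 4, 13): truth gives -2; report 4 gives 0 > -2. Violating.
Others report (9, 9, 9): truth gives -2; report 4 gives 0 > -2. Violating.
Others report (4, 4, 4): truth gives 0; no alternative beats it.
Others report (4, 4, 6): truth gives 0; no alternative beats it.
(Checking all 64 profiles: 7 have a profitable deviation, 57 do not.)

7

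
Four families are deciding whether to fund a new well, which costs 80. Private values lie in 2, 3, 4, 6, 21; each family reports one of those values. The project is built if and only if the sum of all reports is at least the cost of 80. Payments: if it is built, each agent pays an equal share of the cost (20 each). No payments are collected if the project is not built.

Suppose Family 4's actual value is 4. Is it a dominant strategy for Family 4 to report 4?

Yes

Check each profile of the others' reports and compare truth against every alternative report.
Others report (2, 2, 2): truth gives 0, best alternative gives 0.
Others report (2, 2, 3): truth gives 0, best alternative gives 0.
Others report (2, 2, 4): truth gives 0, best alternative gives 0.
Others report (2, 2, 6): truth gives 0, best alternative gives 0.
Others report (2, 2, 21): truth gives 0, best alternative gives 0.
Others report (2, 3, 2): truth gives 0, best alternative gives 0.
(Remaining 119 profiles checked similarly; truth is weakly best in each.)
In every case the truthful report is at least as good as any alternative, so it is a dominant strategy.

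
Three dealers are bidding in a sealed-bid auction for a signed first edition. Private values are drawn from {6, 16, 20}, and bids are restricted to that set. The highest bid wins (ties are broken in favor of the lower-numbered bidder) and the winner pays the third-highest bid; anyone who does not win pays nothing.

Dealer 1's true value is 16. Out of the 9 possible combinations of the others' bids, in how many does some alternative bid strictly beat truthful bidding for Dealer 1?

Others bid (6, 20): truth gives 0; bid 20 gives 10 > 0. Violating.
Others bid (20, 6): truth gives 0; bid 20 gives 10 > 0. Violating.
Others bid (6, 6): truth gives 10; no alternative beats it.
Others bid (6, 16): truth gives 10; no alternative beats it.
(Checking all 9 profiles: 2 have a profitable deviation, 7 do not.)

2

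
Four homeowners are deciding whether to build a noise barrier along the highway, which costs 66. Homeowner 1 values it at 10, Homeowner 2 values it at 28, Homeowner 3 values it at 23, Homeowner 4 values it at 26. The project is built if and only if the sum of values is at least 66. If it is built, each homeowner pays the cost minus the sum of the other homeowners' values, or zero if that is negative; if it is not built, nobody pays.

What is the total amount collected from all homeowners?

14

Total value 87 ≥ cost 66, so it is built.
Homeowner 1: others sum to 77; max(0, 66 - 77) = 0.
Homeowner 2: others sum to 59; max(0, 66 - 59) = 7.
Homeowner 3: others sum to 64; max(0, 66 - 64) = 2.
Homeowner 4: others sum to 61; max(0, 66 - 61) = 5.
Total collected = 0 + 7 + 2 + 5 = 14.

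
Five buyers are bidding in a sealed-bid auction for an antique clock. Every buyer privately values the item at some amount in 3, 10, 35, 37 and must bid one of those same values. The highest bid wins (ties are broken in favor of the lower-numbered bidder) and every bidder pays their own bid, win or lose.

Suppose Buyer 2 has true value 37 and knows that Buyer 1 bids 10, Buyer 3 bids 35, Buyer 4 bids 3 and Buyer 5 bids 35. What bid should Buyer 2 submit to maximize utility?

Bid 3: loses but pays 3, utility -3.
Bid 10: loses but pays 10, utility -10.
Bid 35: wins, pays 35, utility 37 - 35 = 2.
Bid 37: wins, pays 37, utility 37 - 37 = 0.
The best choice is 35 with utility 2.

35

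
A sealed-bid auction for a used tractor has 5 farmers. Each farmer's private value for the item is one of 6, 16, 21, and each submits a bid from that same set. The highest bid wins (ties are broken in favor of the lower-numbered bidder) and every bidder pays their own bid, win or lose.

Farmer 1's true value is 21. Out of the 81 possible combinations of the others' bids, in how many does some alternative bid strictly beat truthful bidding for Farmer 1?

16

Others bid (6, 6, 6, 6): truth gives 0; bid 6 gives 15 > 0. Violating.
Others bid (6, 6, 6, 16): truth gives 0; bid 16 gives 5 > 0. Violating.
Others bid (6, 6, 16, 6): truth gives 0; bid 16 gives 5 > 0. Violating.
Others bid (6, 6, 16, 16): truth gives 0; bid 16 gives 5 > 0. Violating.
Others bid (6, 6, 6, 21): truth gives 0; no alternative beats it.
Others bid (6, 6, 16, 21): truth gives 0; no alternative beats it.
(Checking all 81 profiles: 16 have a profitable deviation, 65 do not.)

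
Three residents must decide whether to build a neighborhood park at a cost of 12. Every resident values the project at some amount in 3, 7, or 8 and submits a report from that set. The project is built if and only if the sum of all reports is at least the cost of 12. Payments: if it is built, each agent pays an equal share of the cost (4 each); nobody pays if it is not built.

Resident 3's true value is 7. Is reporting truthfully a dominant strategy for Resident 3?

Check each profile of the others' reports and compare truth against every alternative report.
Others report (3, 3): truth gives 3, best alternative gives 3.
Others report (3, 7): truth gives 3, best alternative gives 3.
Others report (3, 8): truth gives 3, best alternative gives 3.
Others report (7, 3): truth gives 3, best alternative gives 3.
Others report (7, 7): truth gives 3, best alternative gives 3.
Others report (7, 8): truth gives 3, best alternative gives 3.
(Remaining 3 profiles checked similarly; truth is weakly best in each.)
In every case the truthful report is at least as good as any alternative, so it is a dominant strategy.

Yes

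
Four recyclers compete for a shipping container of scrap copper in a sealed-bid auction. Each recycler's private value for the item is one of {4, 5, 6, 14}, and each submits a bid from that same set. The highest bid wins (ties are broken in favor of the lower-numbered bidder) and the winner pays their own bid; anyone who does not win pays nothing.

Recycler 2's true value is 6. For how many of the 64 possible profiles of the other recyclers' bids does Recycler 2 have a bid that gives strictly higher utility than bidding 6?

4

Others bid (4, 4, 4): truth gives 0; bid 5 gives 1 > 0. Violating.
Others bid (4, 4, 5): truth gives 0; bid 5 gives 1 > 0. Violating.
Others bid (4, 5, 4): truth gives 0; bid 5 gives 1 > 0. Violating.
Others bid (4, 5, 5): truth gives 0; bid 5 gives 1 > 0. Violating.
Others bid (4, 4, 6): truth gives 0; no alternative beats it.
Others bid (4, 4, 14): truth gives 0; no alternative beats it.
(Checking all 64 profiles: 4 have a profitable deviation, 60 do not.)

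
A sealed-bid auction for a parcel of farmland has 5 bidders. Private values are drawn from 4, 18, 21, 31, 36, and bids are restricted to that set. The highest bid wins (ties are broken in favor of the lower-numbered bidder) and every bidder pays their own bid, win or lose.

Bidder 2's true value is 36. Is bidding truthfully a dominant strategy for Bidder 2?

No

Consider the case where Bidder 1 bids 4, Bidder 3 bids 4, Bidder 4 bids 4 and Bidder 5 bids 4.
Truthful bid 36: wins, pays 36, utility 36 - 36 = 0.
Bid 18 instead: wins, pays 18, utility 36 - 18 = 18.
Since 18 > 0, bidding 18 is strictly better here, so truthful bidding is not dominant.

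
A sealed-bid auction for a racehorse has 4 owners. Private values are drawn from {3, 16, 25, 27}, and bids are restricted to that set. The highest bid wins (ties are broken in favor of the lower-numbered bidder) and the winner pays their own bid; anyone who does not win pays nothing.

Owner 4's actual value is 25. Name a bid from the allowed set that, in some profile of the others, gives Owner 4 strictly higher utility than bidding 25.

Suppose Owner 1 bids 3, Owner 2 bids 3 and Owner 3 bids 3.
Bid 25: wins, pays 25, utility 25 - 25 = 0.
Bid 16: wins, pays 16, utility 25 - 16 = 9.
So bidding 16 beats truth here (9 > 0).

16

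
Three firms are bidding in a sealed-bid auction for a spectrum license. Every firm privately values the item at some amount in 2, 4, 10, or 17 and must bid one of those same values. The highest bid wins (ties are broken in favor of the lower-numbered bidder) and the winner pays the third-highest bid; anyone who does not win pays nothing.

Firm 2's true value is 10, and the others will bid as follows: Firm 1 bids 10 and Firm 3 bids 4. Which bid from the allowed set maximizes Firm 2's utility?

Bid 2: loses, pays 0, utility 0.
Bid 4: loses, pays 0, utility 0.
Bid 10: loses, pays 0, utility 0.
Bid 17: wins, pays 4, utility 10 - 4 = 6.
The best choice is 17 with utility 6.

17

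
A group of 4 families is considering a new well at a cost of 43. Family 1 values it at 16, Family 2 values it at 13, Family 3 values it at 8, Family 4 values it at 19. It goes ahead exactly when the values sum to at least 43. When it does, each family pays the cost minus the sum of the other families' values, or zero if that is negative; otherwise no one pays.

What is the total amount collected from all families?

Total value 56 ≥ cost 43, so it is built.
Family 1: others sum to 40; max(0, 43 - 40) = 3.
Family 2: others sum to 43; max(0, 43 - 43) = 0.
Family 3: others sum to 48; max(0, 43 - 48) = 0.
Family 4: others sum to 37; max(0, 43 - 37) = 6.
Total collected = 3 + 0 + 0 + 6 = 9.

9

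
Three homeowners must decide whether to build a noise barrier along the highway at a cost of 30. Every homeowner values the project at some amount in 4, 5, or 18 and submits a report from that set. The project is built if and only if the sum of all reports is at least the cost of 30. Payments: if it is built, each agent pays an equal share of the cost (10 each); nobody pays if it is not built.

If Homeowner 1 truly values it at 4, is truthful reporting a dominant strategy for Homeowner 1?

Check each profile of the others' reports and compare truth against every alternative report.
Others report (18, 18): truth gives -6, best alternative gives -6.
Others report (4, 4): truth gives 0, best alternative gives 0.
Others report (4, 5): truth gives 0, best alternative gives 0.
Others report (4, 18): truth gives 0, best alternative gives 0.
Others report (5, 4): truth gives 0, best alternative gives 0.
Others report (5, 5): truth gives 0, best alternative gives 0.
(Remaining 3 profiles checked similarly; truth is weakly best in each.)
In every case the truthful report is at least as good as any alternative, so it is a dominant strategy.

Yes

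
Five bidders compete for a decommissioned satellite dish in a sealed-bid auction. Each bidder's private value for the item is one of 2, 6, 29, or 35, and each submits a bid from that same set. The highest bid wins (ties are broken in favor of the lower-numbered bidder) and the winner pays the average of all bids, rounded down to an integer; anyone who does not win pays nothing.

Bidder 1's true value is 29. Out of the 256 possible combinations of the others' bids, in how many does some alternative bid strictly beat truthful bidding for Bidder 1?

172

Others bid (2, 2, 2, 2): truth gives 22; bid 2 gives 27 > 22. Violating.
Others bid (2, 2, 2, 6): truth gives 21; bid 6 gives 26 > 21. Violating.
Others bid (2, 2, 2, 35): truth gives 0; bid 35 gives 14 > 0. Violating.
Others bid (2, 2, 6, 2): truth gives 21; bid 6 gives 26 > 21. Violating.
Others bid (2, 2, 2, 29): truth gives 17; no alternative beats it.
Others bid (2, 2, 6, 29): truth gives 16; no alternative beats it.
(Checking all 256 profiles: 172 have a profitable deviation, 84 do not.)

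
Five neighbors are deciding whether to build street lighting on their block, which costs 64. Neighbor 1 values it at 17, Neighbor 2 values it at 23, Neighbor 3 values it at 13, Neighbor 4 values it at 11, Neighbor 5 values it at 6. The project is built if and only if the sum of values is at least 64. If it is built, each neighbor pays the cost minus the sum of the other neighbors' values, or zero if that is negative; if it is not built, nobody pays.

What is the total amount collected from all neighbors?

40

Total value 70 ≥ cost 64, so it is built.
Neighbor 1: others sum to 53; max(0, 64 - 53) = 11.
Neighbor 2: others sum to 47; max(0, 64 - 47) = 17.
Neighbor 3: others sum to 57; max(0, 64 - 57) = 7.
Neighbor 4: others sum to 59; max(0, 64 - 59) = 5.
Neighbor 5: others sum to 64; max(0, 64 - 64) = 0.
Total collected = 11 + 17 + 7 + 5 + 0 = 40.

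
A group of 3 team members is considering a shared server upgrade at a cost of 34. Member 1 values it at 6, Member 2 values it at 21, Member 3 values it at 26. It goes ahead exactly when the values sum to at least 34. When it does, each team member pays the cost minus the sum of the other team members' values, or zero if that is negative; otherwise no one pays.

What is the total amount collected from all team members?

9

Total value 53 ≥ cost 34, so it is built.
Member 1: others sum to 47; max(0, 34 - 47) = 0.
Member 2: others sum to 32; max(0, 34 - 32) = 2.
Member 3: others sum to 27; max(0, 34 - 27) = 7.
Total collected = 0 + 2 + 7 = 9.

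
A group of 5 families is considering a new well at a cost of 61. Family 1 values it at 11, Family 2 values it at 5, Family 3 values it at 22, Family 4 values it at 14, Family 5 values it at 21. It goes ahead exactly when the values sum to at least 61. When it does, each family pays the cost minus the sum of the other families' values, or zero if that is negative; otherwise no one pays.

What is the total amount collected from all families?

Total value 73 ≥ cost 61, so it is built.
Family 1: others sum to 62; max(0, 61 - 62) = 0.
Family 2: others sum to 68; max(0, 61 - 68) = 0.
Family 3: others sum to 51; max(0, 61 - 51) = 10.
Family 4: others sum to 59; max(0, 61 - 59) = 2.
Family 5: others sum to 52; max(0, 61 - 52) = 9.
Total collected = 0 + 0 + 10 + 2 + 9 = 21.

21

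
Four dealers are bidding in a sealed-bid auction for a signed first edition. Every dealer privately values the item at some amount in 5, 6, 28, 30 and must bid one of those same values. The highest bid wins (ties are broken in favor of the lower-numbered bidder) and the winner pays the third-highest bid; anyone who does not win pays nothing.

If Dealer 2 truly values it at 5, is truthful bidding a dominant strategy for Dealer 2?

Check each profile of the others' bids and compare truth against every alternative bid.
Others bid (5, 6, 6): truth gives 0, best alternative gives -1.
Others bid (5, 5, 5): truth gives 0, best alternative gives 0.
Others bid (5, 5, 6): truth gives 0, best alternative gives 0.
Others bid (5, 5, 28): truth gives 0, best alternative gives 0.
Others bid (5, 5, 30): truth gives 0, best alternative gives 0.
Others bid (5, 6, 5): truth gives 0, best alternative gives 0.
(Remaining 58 profiles checked similarly; truth is weakly best in each.)
In every case the truthful bid is at least as good as any alternative, so it is a dominant strategy.

Yes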